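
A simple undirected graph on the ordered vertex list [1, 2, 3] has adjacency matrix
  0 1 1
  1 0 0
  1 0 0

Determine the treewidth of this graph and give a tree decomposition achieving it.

Every bag has size at most 2, so the width is 2 − 1 = 1 and tw(G) ≤ 1. Any graph with an edge has treewidth ≥ 1, and G has the edge 1–3. The upper and lower bounds meet at 1, so that is the treewidth.

Treewidth 1.
One optimal decomposition is:
Bags: B1 = {1, 3}  B2 = {1, 2}
Tree: B1–B2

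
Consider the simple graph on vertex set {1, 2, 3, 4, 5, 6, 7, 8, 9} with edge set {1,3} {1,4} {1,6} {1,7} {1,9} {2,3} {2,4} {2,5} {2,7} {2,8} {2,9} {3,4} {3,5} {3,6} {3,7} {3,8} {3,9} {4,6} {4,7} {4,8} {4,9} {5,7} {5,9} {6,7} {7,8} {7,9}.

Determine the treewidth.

A width-4 tree decomposition is:
Bags: B1 = {1, 3, 4, 7, 9}  B2 = {2, 3, 4, 7, 9}  B3 = {2, 3, 4, 7, 8}  B4 = {1, 3, 4, 6, 7}  B5 = {2, 3, 5, 7, 9}
Tree: B1–B2, B2–B3, B1–B4, B2–B5
Every bag has size at most 5, so the width is 5 − 1 = 4 and tw(G) ≤ 4. Conversely, {2, 3, 4, 7, 8} is a clique of size 5, and the vertices of any clique must share a bag in every tree decomposition; so some bag has ≥ 5 vertices and tw(G) ≥ 4. Therefore the treewidth is 4.

4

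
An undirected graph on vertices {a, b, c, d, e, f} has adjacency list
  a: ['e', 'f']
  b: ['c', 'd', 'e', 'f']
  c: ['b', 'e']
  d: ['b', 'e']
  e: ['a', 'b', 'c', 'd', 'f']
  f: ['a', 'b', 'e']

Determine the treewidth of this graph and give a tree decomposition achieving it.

Every bag has size at most 3, so the width is 3 − 1 = 2 and tw(G) ≤ 2. For the lower bound, the 3 vertices {a, e, f} are pairwise adjacent, and any tree decomposition puts a clique entirely inside one bag — forcing width ≥ 2. Therefore the treewidth is 2.

Treewidth 2.
One such decomposition:
Bags: B1 = {a, e, f}  B2 = {b, e, f}  B3 = {b, d, e}  B4 = {b, c, e}
Tree: B1–B2, B2–B3, B3–B4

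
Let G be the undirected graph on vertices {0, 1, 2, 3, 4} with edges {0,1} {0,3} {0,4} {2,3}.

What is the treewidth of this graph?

A width-1 tree decomposition is:
Bags: B1 = {0, 3}  B2 = {2, 3}  B3 = {0, 4}  B4 = {0, 1}
Tree: B1–B2, B1–B3, B3–B4
Every bag has size at most 2, so the width is 2 − 1 = 1 and tw(G) ≤ 1. G has an edge, so its treewidth is at least 1. Combining the bounds, tw(G) = 1.

1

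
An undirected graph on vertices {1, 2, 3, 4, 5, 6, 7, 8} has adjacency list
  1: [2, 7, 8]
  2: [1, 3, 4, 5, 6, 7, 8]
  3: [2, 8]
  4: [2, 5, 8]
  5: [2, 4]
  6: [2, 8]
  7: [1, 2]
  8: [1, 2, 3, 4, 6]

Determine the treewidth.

A width-2 tree decomposition is:
Bags: B1 = {2, 6, 8}  B2 = {2, 4, 8}  B3 = {1, 2, 8}  B4 = {2, 3, 8}  B5 = {1, 2, 7}  B6 = {2, 4, 5}
Tree: B1–B2, B1–B3, B2–B4, B3–B5, B2–B6
Each bag holds 3 vertices, so the decomposition has width 2, which upper-bounds the treewidth. Conversely, {1, 2, 8} is a clique of size 3, and the vertices of any clique must share a bag in every tree decomposition; so some bag has ≥ 3 vertices and tw(G) ≥ 2. The upper and lower bounds meet at 2, so that is the treewidth.

2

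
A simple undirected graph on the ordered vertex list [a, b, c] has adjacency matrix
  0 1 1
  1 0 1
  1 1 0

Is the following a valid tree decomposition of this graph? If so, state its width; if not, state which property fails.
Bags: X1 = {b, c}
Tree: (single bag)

No — vertex a appears in no bag.

A tree decomposition must satisfy three properties: every vertex lies in some bag; for every edge, both endpoints lie together in some bag; and for every vertex, the bags containing it form a connected subtree. Here vertex a appears in no bag, so the decomposition is invalid.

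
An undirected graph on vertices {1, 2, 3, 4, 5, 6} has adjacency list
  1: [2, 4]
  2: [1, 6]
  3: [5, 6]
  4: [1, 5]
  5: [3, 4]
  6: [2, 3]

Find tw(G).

2

A width-2 tree decomposition is:
Bags: B1 = {2, 3, 6}  B2 = {1, 2, 3}  B3 = {1, 3, 4}  B4 = {3, 4, 5}
Tree: B1–B2, B2–B3, B3–B4
Each bag holds 3 vertices, so the decomposition has width 2, which upper-bounds the treewidth. Since 3–6–2–1–4–5–3 is a cycle in G, G is not acyclic. Forests are exactly the graphs of treewidth ≤ 1, so tw(G) ≥ 2. Therefore the treewidth is 2.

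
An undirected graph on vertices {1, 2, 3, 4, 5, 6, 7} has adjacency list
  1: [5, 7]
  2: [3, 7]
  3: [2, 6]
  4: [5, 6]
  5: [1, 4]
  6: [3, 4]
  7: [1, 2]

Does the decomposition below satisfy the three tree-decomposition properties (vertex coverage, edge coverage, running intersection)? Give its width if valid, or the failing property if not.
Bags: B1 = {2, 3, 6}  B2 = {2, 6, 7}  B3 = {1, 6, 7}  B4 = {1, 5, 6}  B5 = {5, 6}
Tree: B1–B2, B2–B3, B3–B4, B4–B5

No — vertex 4 appears in no bag.

A tree decomposition must satisfy three properties: every vertex lies in some bag; for every edge, both endpoints lie together in some bag; and for every vertex, the bags containing it form a connected subtree. Here vertex 4 appears in no bag, so the decomposition is invalid.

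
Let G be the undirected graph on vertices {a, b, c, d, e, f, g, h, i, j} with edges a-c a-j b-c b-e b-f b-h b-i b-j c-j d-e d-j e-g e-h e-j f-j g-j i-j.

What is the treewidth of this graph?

A width-2 tree decomposition is:
Bags: B1 = {b, i, j}  B2 = {b, e, j}  B3 = {d, e, j}  B4 = {b, e, h}  B5 = {b, c, j}  B6 = {e, g, j}  B7 = {a, c, j}  B8 = {b, f, j}
Tree: B1–B2, B2–B3, B2–B4, B1–B5, B2–B6, B5–B7, B2–B8
Every bag has size at most 3, so the width is 3 − 1 = 2 and tw(G) ≤ 2. For the lower bound, the 3 vertices {d, e, j} are pairwise adjacent, and any tree decomposition puts a clique entirely inside one bag — forcing width ≥ 2. Hence tw(G) = 2 exactly.

2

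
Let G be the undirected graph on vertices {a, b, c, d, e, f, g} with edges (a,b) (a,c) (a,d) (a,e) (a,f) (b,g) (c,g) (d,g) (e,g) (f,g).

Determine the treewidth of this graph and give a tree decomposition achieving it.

The largest bag has 3 vertices, giving width 2; this decomposition certifies tw(G) ≤ 2. The edges a–c–g–e–a form a cycle, so G is not a tree and its treewidth is at least 2. Therefore the treewidth is 2.

Treewidth 2.
One optimal decomposition is:
Bags: B1 = {a, c, g}  B2 = {a, e, g}  B3 = {a, f, g}  B4 = {a, b, g}  B5 = {a, d, g}
Tree: B1–B2, B2–B3, B3–B4, B4–B5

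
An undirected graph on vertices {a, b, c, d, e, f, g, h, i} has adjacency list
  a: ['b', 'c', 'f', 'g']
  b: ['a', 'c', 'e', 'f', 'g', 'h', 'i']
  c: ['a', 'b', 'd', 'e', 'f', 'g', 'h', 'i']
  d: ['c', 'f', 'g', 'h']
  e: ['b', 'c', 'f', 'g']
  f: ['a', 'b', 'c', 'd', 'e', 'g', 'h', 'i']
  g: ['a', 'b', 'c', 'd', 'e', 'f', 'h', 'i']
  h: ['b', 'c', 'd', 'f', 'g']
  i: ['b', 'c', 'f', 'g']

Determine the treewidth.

4

A width-4 tree decomposition is:
Bags: B1 = {b, c, f, g, h}  B2 = {b, c, e, f, g}  B3 = {a, b, c, f, g}  B4 = {c, d, f, g, h}  B5 = {b, c, f, g, i}
Tree: B1–B2, B2–B3, B1–B4, B1–B5
Each bag holds 5 vertices, so the decomposition has width 4, which upper-bounds the treewidth. For the lower bound, the 5 vertices {c, d, f, g, h} are pairwise adjacent, and any tree decomposition puts a clique entirely inside one bag — forcing width ≥ 4. Therefore the treewidth is 4.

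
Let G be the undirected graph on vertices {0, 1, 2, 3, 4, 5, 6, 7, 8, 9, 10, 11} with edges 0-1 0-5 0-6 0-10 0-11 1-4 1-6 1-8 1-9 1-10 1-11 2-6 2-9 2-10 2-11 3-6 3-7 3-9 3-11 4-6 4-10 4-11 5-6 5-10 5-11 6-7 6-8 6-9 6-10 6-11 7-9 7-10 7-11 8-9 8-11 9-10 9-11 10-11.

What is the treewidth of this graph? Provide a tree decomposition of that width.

Treewidth 4.
One optimal decomposition is:
Bags: B1 = {1, 6, 9, 10, 11}  B2 = {1, 4, 6, 10, 11}  B3 = {2, 6, 9, 10, 11}  B4 = {0, 1, 6, 10, 11}  B5 = {6, 7, 9, 10, 11}  B6 = {0, 5, 6, 10, 11}  B7 = {3, 6, 7, 9, 11}  B8 = {1, 6, 8, 9, 11}
Tree: B1–B2, B1–B3, B1–B4, B3–B5, B4–B6, B5–B7, B1–B8

Each bag holds 5 vertices, so the decomposition has width 4, which upper-bounds the treewidth. For the lower bound, the 5 vertices {1, 6, 8, 9, 11} are pairwise adjacent, and any tree decomposition puts a clique entirely inside one bag — forcing width ≥ 4. The upper and lower bounds meet at 4, so that is the treewidth.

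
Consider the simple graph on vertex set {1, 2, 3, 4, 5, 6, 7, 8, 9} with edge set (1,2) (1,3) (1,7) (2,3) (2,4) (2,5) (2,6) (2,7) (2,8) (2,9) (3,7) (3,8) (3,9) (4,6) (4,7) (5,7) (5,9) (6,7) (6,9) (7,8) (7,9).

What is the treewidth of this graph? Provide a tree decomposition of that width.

Each bag holds 4 vertices, so the decomposition has width 3, which upper-bounds the treewidth. For the lower bound, the 4 vertices {2, 3, 7, 8} are pairwise adjacent, and any tree decomposition puts a clique entirely inside one bag — forcing width ≥ 3. The upper and lower bounds meet at 3, so that is the treewidth.

Treewidth 3.
One such decomposition:
Bags: B1 = {2, 3, 7, 9}  B2 = {2, 6, 7, 9}  B3 = {2, 4, 6, 7}  B4 = {1, 2, 3, 7}  B5 = {2, 3, 7, 8}  B6 = {2, 5, 7, 9}
Tree: B1–B2, B2–B3, B1–B4, B1–B5, B1–B6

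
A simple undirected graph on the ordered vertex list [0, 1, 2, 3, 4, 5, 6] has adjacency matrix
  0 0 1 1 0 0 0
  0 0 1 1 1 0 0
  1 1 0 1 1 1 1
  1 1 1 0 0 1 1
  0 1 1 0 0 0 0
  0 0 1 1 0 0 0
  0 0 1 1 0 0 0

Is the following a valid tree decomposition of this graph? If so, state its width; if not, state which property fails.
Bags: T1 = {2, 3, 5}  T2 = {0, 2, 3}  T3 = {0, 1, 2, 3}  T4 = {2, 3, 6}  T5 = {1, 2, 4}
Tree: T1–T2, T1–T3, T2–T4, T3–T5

No — bags containing vertex 0 are not connected in the tree.

A tree decomposition must satisfy three properties: every vertex lies in some bag; for every edge, both endpoints lie together in some bag; and for every vertex, the bags containing it form a connected subtree. Here bags containing vertex 0 are not connected in the tree, so the decomposition is invalid.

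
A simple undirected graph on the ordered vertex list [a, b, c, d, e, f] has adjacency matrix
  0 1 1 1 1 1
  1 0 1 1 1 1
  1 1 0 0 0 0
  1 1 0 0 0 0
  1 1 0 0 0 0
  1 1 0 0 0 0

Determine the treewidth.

A width-2 tree decomposition is:
Bags: B1 = {a, b, c}  B2 = {a, b, d}  B3 = {a, b, e}  B4 = {a, b, f}
Tree: B1–B2, B1–B3, B2–B4
Every bag has size at most 3, so the width is 3 − 1 = 2 and tw(G) ≤ 2. Conversely, {a, b, d} is a clique of size 3, and the vertices of any clique must share a bag in every tree decomposition; so some bag has ≥ 3 vertices and tw(G) ≥ 2. Hence tw(G) = 2 exactly.

2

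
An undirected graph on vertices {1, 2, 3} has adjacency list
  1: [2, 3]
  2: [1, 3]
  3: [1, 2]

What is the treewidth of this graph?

2

A width-2 tree decomposition is:
Bags: B1 = {1, 2, 3}
Tree: (single bag)
With just one bag of size 3, the width is 3 − 1 = 2, so tw(G) ≤ 2. On the other hand G contains the 3-clique {1, 2, 3}. A clique must lie in a single bag of any decomposition, so no decomposition can have width below 2. Hence tw(G) = 2 exactly.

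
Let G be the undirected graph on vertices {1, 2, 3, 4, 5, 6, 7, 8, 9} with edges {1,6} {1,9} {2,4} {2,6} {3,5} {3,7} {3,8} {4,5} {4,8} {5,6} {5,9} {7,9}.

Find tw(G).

3

A width-3 tree decomposition is:
Bags: B1 = {1, 2, 4, 6}  B2 = {1, 4, 5, 6}  B3 = {1, 4, 5, 9}  B4 = {4, 5, 8, 9}  B5 = {3, 5, 8, 9}  B6 = {3, 7, 8, 9}
Tree: B1–B2, B2–B3, B3–B4, B4–B5, B5–B6
Each bag holds 4 vertices, so the decomposition has width 3, which upper-bounds the treewidth. For the lower bound: the 4 vertex sets {1,2,6}, {4}, {5}, {3,7,8,9} are disjoint, each induces a connected subgraph, and every pair is joined by at least one edge of G. Contracting each set to a single vertex therefore yields K_{4} as a minor, and since treewidth is minor-monotone, tw(G) ≥ tw(K_{4}) = 3. Therefore the treewidth is 3.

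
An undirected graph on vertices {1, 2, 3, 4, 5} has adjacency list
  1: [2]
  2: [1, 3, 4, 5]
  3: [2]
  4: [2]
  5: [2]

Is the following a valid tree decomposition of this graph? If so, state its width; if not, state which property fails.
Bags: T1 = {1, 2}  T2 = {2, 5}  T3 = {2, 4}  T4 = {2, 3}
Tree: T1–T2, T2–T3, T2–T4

Yes; width 1.

Checking the three conditions: (i) the bags cover all of {1, 2, 3, 4, 5}; (ii) for each edge, some bag contains both endpoints; (iii) the bags containing any fixed vertex form a subtree. All hold, so the decomposition is valid with width 2 − 1 = 1.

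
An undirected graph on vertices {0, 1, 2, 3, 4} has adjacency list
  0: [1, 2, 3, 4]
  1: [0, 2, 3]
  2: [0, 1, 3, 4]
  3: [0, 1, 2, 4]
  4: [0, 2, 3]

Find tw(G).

A width-3 tree decomposition is:
Bags: B1 = {0, 1, 2, 3}  B2 = {0, 2, 3, 4}
Tree: B1–B2
Each bag holds 4 vertices, so the decomposition has width 3, which upper-bounds the treewidth. For the lower bound, the 4 vertices {0, 1, 2, 3} are pairwise adjacent, and any tree decomposition puts a clique entirely inside one bag — forcing width ≥ 3. Hence tw(G) = 3 exactly.

3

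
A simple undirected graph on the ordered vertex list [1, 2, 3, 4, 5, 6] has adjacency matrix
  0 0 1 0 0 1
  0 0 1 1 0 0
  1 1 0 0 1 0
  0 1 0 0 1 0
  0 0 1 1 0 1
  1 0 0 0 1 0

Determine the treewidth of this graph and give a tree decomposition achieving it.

Treewidth 2.
One optimal decomposition is:
Bags: B1 = {2, 4, 5}  B2 = {2, 3, 5}  B3 = {3, 5, 6}  B4 = {1, 3, 6}
Tree: B1–B2, B2–B3, B3–B4

The largest bag has 3 vertices, giving width 2; this decomposition certifies tw(G) ≤ 2. The edges 4–2–3–5–4 form a cycle, so G is not a tree and its treewidth is at least 2. The upper and lower bounds meet at 2, so that is the treewidth.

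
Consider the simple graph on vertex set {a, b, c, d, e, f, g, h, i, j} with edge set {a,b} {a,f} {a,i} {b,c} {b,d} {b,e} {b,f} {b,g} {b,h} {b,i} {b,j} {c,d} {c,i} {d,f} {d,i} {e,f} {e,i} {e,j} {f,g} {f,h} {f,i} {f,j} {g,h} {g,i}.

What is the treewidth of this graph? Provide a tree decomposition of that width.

Every bag has size at most 4, so the width is 4 − 1 = 3 and tw(G) ≤ 3. On the other hand G contains the 4-clique {b, c, d, i}. A clique must lie in a single bag of any decomposition, so no decomposition can have width below 3. Therefore the treewidth is 3.

Treewidth 3.
Bags: B1 = {a, b, f, i}  B2 = {b, f, g, i}  B3 = {b, f, g, h}  B4 = {b, d, f, i}  B5 = {b, e, f, i}  B6 = {b, c, d, i}  B7 = {b, e, f, j}
Tree: B1–B2, B2–B3, B2–B4, B4–B5, B4–B6, B5–B7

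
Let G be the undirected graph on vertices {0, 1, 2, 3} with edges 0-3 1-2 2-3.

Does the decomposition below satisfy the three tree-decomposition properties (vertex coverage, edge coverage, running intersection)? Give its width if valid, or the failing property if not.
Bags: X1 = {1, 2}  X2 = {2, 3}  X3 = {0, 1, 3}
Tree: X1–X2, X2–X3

No — bags containing vertex 1 are not connected in the tree.

A tree decomposition must satisfy three properties: every vertex lies in some bag; for every edge, both endpoints lie together in some bag; and for every vertex, the bags containing it form a connected subtree. Here bags containing vertex 1 are not connected in the tree, so the decomposition is invalid.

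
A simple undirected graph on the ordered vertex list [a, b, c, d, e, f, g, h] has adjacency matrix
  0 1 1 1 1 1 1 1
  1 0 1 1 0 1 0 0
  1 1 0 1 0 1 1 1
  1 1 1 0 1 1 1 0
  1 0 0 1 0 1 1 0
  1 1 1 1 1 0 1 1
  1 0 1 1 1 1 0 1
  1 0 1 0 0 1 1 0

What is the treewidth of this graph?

4

A width-4 tree decomposition is:
Bags: B1 = {a, c, f, g, h}  B2 = {a, c, d, f, g}  B3 = {a, d, e, f, g}  B4 = {a, b, c, d, f}
Tree: B1–B2, B2–B3, B2–B4
Each bag holds 5 vertices, so the decomposition has width 4, which upper-bounds the treewidth. On the other hand G contains the 5-clique {a, d, e, f, g}. A clique must lie in a single bag of any decomposition, so no decomposition can have width below 4. The upper and lower bounds meet at 4, so that is the treewidth.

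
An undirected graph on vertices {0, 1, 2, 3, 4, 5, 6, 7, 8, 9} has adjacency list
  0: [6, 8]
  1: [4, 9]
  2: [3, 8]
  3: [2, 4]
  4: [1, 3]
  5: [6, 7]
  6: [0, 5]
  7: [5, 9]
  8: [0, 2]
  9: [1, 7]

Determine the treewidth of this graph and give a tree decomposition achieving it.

Every bag has size at most 3, so the width is 3 − 1 = 2 and tw(G) ≤ 2. Since 2–3–4–1–9–7–5–6–0–8–2 is a cycle in G, G is not acyclic. Forests are exactly the graphs of treewidth ≤ 1, so tw(G) ≥ 2. Hence tw(G) = 2 exactly.

Treewidth 2.
One optimal decomposition is:
Bags: B1 = {2, 3, 4}  B2 = {1, 2, 4}  B3 = {1, 2, 9}  B4 = {2, 7, 9}  B5 = {2, 5, 7}  B6 = {2, 5, 6}  B7 = {0, 2, 6}  B8 = {0, 2, 8}
Tree: B1–B2, B2–B3, B3–B4, B4–B5, B5–B6, B6–B7, B7–B8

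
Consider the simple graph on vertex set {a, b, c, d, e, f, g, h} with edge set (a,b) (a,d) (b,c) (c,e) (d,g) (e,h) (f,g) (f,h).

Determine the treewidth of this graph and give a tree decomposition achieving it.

Treewidth 2.
One such decomposition:
Bags: B1 = {a, b, c}  B2 = {a, c, e}  B3 = {a, e, h}  B4 = {a, f, h}  B5 = {a, f, g}  B6 = {a, d, g}
Tree: B1–B2, B2–B3, B3–B4, B4–B5, B5–B6

The largest bag has 3 vertices, giving width 2; this decomposition certifies tw(G) ≤ 2. The edges a–b–c–e–h–f–g–d–a form a cycle, so G is not a tree and its treewidth is at least 2. The upper and lower bounds meet at 2, so that is the treewidth.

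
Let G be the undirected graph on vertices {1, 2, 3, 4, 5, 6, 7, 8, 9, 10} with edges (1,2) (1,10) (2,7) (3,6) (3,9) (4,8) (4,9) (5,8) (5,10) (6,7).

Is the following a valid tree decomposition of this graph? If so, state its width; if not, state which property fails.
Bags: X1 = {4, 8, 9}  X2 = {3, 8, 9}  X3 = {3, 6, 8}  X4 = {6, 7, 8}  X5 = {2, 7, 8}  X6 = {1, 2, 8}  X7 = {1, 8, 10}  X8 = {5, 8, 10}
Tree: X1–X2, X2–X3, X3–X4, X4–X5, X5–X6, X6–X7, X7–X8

Checking the three conditions: (i) the bags cover all of {1, 2, 3, 4, 5, 6, 7, 8, 9, 10}; (ii) for each edge, some bag contains both endpoints; (iii) the bags containing any fixed vertex form a subtree. All hold, so the decomposition is valid with width 3 − 1 = 2.

Yes; width 2.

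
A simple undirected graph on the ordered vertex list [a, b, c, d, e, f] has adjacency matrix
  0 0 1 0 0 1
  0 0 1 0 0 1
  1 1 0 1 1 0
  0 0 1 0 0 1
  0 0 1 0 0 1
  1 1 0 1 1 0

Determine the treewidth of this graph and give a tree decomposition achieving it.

Treewidth 2.
One such decomposition:
Bags: B1 = {c, e, f}  B2 = {c, d, f}  B3 = {a, c, f}  B4 = {b, c, f}
Tree: B1–B2, B2–B3, B3–B4

Each bag holds 3 vertices, so the decomposition has width 2, which upper-bounds the treewidth. Since f–e–c–d–f is a cycle in G, G is not acyclic. Forests are exactly the graphs of treewidth ≤ 1, so tw(G) ≥ 2. The upper and lower bounds meet at 2, so that is the treewidth.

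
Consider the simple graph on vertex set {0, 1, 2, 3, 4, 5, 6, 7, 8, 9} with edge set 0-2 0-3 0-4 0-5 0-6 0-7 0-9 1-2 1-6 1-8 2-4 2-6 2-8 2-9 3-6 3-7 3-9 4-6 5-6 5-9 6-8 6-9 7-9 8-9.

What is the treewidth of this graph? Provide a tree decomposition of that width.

Each bag holds 4 vertices, so the decomposition has width 3, which upper-bounds the treewidth. Conversely, {0, 2, 6, 9} is a clique of size 4, and the vertices of any clique must share a bag in every tree decomposition; so some bag has ≥ 4 vertices and tw(G) ≥ 3. The upper and lower bounds meet at 3, so that is the treewidth.

Treewidth 3.
Bags: B1 = {0, 3, 6, 9}  B2 = {0, 2, 6, 9}  B3 = {2, 6, 8, 9}  B4 = {0, 5, 6, 9}  B5 = {0, 2, 4, 6}  B6 = {0, 3, 7, 9}  B7 = {1, 2, 6, 8}
Tree: B1–B2, B2–B3, B2–B4, B2–B5, B1–B6, B3–B7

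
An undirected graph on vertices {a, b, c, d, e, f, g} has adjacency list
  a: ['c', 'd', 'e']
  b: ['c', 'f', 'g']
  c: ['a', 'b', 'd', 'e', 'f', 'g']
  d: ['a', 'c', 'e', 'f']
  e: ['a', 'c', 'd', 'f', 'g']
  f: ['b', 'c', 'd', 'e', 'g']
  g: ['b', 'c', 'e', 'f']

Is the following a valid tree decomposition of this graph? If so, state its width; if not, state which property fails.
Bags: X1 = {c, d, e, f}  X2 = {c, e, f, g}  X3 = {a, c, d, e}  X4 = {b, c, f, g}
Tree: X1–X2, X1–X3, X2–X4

Yes; width 3.

Checking the three conditions: (i) the bags cover all of {a, b, c, d, e, f, g}; (ii) for each edge, some bag contains both endpoints; (iii) the bags containing any fixed vertex form a subtree. All hold, so the decomposition is valid with width 4 − 1 = 3.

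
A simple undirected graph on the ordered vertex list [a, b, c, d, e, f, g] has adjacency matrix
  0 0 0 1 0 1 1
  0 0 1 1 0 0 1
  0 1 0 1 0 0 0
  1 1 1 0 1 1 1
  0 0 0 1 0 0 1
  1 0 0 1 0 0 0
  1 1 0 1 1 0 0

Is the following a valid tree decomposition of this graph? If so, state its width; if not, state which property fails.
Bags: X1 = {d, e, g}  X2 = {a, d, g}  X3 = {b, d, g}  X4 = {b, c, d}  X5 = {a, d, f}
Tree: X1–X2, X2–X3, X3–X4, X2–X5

Yes; width 2.

Checking the three conditions: (i) the bags cover all of {a, b, c, d, e, f, g}; (ii) for each edge, some bag contains both endpoints; (iii) the bags containing any fixed vertex form a subtree. All hold, so the decomposition is valid with width 3 − 1 = 2.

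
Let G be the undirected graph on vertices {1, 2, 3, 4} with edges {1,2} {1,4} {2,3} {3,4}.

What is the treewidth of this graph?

A width-2 tree decomposition is:
Bags: B1 = {1, 2, 4}  B2 = {2, 3, 4}
Tree: B1–B2
Every bag has size at most 3, so the width is 3 − 1 = 2 and tw(G) ≤ 2. Since 2–1–4–3–2 is a cycle in G, G is not acyclic. Forests are exactly the graphs of treewidth ≤ 1, so tw(G) ≥ 2. The upper and lower bounds meet at 2, so that is the treewidth.

2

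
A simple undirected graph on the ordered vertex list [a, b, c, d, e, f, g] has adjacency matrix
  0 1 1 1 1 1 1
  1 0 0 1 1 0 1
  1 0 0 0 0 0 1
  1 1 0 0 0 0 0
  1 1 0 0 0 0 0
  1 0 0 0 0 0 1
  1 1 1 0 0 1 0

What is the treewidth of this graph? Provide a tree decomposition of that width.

The largest bag has 3 vertices, giving width 2; this decomposition certifies tw(G) ≤ 2. Conversely, {a, b, d} is a clique of size 3, and the vertices of any clique must share a bag in every tree decomposition; so some bag has ≥ 3 vertices and tw(G) ≥ 2. The upper and lower bounds meet at 2, so that is the treewidth.

Treewidth 2.
One optimal decomposition is:
Bags: B1 = {a, c, g}  B2 = {a, f, g}  B3 = {a, b, g}  B4 = {a, b, e}  B5 = {a, b, d}
Tree: B1–B2, B1–B3, B3–B4, B3–B5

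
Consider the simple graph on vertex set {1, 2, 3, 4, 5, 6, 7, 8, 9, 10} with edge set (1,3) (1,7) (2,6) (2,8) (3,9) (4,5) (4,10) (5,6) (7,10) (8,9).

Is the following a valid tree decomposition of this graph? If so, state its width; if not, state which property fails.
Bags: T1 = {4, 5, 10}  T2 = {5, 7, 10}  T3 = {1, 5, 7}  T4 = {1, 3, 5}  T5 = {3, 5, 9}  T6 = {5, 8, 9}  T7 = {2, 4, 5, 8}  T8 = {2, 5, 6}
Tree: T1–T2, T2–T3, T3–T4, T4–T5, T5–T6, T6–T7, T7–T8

A tree decomposition must satisfy three properties: every vertex lies in some bag; for every edge, both endpoints lie together in some bag; and for every vertex, the bags containing it form a connected subtree. Here bags containing vertex 4 are not connected in the tree, so the decomposition is invalid.

No — bags containing vertex 4 are not connected in the tree.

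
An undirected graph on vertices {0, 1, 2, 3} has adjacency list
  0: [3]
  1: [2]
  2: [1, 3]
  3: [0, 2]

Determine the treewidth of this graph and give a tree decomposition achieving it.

Every bag has size at most 2, so the width is 2 − 1 = 1 and tw(G) ≤ 1. G has an edge, so its treewidth is at least 1. Therefore the treewidth is 1.

Treewidth 1.
One optimal decomposition is:
Bags: B1 = {1, 2}  B2 = {2, 3}  B3 = {0, 3}
Tree: B1–B2, B2–B3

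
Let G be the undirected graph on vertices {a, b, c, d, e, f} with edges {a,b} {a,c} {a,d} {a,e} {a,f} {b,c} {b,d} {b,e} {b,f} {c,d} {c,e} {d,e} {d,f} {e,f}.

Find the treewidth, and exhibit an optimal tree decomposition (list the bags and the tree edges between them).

Treewidth 4.
One such decomposition:
Bags: B1 = {a, b, d, e, f}  B2 = {a, b, c, d, e}
Tree: B1–B2

Every bag has size at most 5, so the width is 5 − 1 = 4 and tw(G) ≤ 4. Conversely, {a, b, c, d, e} is a clique of size 5, and the vertices of any clique must share a bag in every tree decomposition; so some bag has ≥ 5 vertices and tw(G) ≥ 4. Hence tw(G) = 4 exactly.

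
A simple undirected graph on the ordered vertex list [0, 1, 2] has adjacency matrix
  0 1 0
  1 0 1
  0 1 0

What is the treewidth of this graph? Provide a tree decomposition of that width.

Every bag has size at most 2, so the width is 2 − 1 = 1 and tw(G) ≤ 1. Since G has at least one edge (e.g. 1–0), it is not an edgeless graph, so tw(G) ≥ 1. Combining the bounds, tw(G) = 1.

Treewidth 1.
One such decomposition:
Bags: B1 = {0, 1}  B2 = {1, 2}
Tree: B1–B2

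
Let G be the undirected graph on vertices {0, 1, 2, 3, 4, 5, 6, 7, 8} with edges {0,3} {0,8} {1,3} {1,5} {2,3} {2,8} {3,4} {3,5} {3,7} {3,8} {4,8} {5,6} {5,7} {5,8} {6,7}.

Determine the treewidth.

A width-2 tree decomposition is:
Bags: B1 = {3, 5, 7}  B2 = {3, 5, 8}  B3 = {3, 4, 8}  B4 = {2, 3, 8}  B5 = {1, 3, 5}  B6 = {0, 3, 8}  B7 = {5, 6, 7}
Tree: B1–B2, B2–B3, B3–B4, B1–B5, B3–B6, B1–B7
The largest bag has 3 vertices, giving width 2; this decomposition certifies tw(G) ≤ 2. For the lower bound, the 3 vertices {0, 3, 8} are pairwise adjacent, and any tree decomposition puts a clique entirely inside one bag — forcing width ≥ 2. The upper and lower bounds meet at 2, so that is the treewidth.

2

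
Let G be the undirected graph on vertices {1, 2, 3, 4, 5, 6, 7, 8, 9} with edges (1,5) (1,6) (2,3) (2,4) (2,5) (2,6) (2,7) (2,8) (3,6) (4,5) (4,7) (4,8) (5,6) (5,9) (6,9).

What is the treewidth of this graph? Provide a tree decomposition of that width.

The largest bag has 3 vertices, giving width 2; this decomposition certifies tw(G) ≤ 2. On the other hand G contains the 3-clique {1, 5, 6}. A clique must lie in a single bag of any decomposition, so no decomposition can have width below 2. Therefore the treewidth is 2.

Treewidth 2.
Bags: B1 = {2, 5, 6}  B2 = {2, 4, 5}  B3 = {1, 5, 6}  B4 = {5, 6, 9}  B5 = {2, 4, 8}  B6 = {2, 3, 6}  B7 = {2, 4, 7}
Tree: B1–B2, B1–B3, B3–B4, B2–B5, B1–B6, B5–B7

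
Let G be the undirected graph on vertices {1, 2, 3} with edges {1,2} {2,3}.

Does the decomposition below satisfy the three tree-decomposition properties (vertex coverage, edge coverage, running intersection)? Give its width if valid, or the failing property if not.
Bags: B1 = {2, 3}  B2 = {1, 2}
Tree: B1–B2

Yes; width 1.

Vertex coverage: the bags together contain {1, 2, 3}, the full vertex set. Edge coverage: each edge of G has both endpoints in at least one bag. Running intersection: for every vertex, the bags containing it form a connected subtree. All three properties hold, so this is a valid tree decomposition of width max|bag| − 1 = 1, and hence tw(G) ≤ 1.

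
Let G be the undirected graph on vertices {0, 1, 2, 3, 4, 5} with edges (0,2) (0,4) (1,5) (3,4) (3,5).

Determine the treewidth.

A width-1 tree decomposition is:
Bags: B1 = {0, 2}  B2 = {0, 4}  B3 = {3, 4}  B4 = {3, 5}  B5 = {1, 5}
Tree: B1–B2, B2–B3, B3–B4, B4–B5
The largest bag has 2 vertices, giving width 1; this decomposition certifies tw(G) ≤ 1. Any graph with an edge has treewidth ≥ 1, and G has the edge 2–0. Hence tw(G) = 1 exactly.

1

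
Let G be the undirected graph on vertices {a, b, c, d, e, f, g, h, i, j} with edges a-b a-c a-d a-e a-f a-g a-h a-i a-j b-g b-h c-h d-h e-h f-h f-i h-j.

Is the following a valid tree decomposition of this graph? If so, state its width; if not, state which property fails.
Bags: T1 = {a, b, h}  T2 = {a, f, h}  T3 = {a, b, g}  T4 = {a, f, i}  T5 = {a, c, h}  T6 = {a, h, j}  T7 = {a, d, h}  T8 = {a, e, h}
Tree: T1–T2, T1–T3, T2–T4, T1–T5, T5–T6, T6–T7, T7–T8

Yes; width 2.

Checking the three conditions: (i) the bags cover all of {a, b, c, d, e, f, g, h, i, j}; (ii) for each edge, some bag contains both endpoints; (iii) the bags containing any fixed vertex form a subtree. All hold, so the decomposition is valid with width 3 − 1 = 2.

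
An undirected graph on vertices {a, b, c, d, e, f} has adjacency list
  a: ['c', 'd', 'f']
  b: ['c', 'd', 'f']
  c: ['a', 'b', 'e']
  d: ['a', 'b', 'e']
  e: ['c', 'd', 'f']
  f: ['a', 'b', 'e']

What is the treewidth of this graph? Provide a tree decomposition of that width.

Treewidth 3.
One optimal decomposition is:
Bags: B1 = {b, c, d, f}  B2 = {c, d, e, f}  B3 = {a, c, d, f}
Tree: B1–B2, B2–B3

Every bag has size at most 4, so the width is 4 − 1 = 3 and tw(G) ≤ 3. For the lower bound: the 4 vertex sets {b,f}, {c,e}, {d}, {a} are disjoint, each induces a connected subgraph, and every pair is joined by at least one edge of G. Contracting each set to a single vertex therefore yields K_{4} as a minor, and since treewidth is minor-monotone, tw(G) ≥ tw(K_{4}) = 3. Therefore the treewidth is 3.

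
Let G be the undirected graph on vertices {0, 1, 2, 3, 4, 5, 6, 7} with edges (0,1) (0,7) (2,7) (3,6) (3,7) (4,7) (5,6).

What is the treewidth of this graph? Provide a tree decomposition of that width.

The largest bag has 2 vertices, giving width 1; this decomposition certifies tw(G) ≤ 1. Since G has at least one edge (e.g. 3–6), it is not an edgeless graph, so tw(G) ≥ 1. Combining the bounds, tw(G) = 1.

Treewidth 1.
One optimal decomposition is:
Bags: B1 = {3, 6}  B2 = {3, 7}  B3 = {5, 6}  B4 = {0, 7}  B5 = {0, 1}  B6 = {4, 7}  B7 = {2, 7}
Tree: B1–B2, B1–B3, B2–B4, B4–B5, B2–B6, B2–B7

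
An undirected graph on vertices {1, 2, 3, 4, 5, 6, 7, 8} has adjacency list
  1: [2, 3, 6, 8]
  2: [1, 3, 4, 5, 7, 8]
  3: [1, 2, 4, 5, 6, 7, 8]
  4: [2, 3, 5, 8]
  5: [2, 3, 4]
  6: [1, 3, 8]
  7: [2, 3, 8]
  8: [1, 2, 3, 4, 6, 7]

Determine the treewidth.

3

A width-3 tree decomposition is:
Bags: B1 = {1, 2, 3, 8}  B2 = {2, 3, 4, 8}  B3 = {1, 3, 6, 8}  B4 = {2, 3, 7, 8}  B5 = {2, 3, 4, 5}
Tree: B1–B2, B1–B3, B1–B4, B2–B5
Each bag holds 4 vertices, so the decomposition has width 3, which upper-bounds the treewidth. On the other hand G contains the 4-clique {1, 2, 3, 8}. A clique must lie in a single bag of any decomposition, so no decomposition can have width below 3. Therefore the treewidth is 3.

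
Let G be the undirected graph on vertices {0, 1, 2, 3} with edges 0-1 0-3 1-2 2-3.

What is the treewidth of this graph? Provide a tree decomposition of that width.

Every bag has size at most 3, so the width is 3 − 1 = 2 and tw(G) ≤ 2. Since 2–3–0–1–2 is a cycle in G, G is not acyclic. Forests are exactly the graphs of treewidth ≤ 1, so tw(G) ≥ 2. Combining the bounds, tw(G) = 2.

Treewidth 2.
Bags: B1 = {0, 2, 3}  B2 = {0, 1, 2}
Tree: B1–B2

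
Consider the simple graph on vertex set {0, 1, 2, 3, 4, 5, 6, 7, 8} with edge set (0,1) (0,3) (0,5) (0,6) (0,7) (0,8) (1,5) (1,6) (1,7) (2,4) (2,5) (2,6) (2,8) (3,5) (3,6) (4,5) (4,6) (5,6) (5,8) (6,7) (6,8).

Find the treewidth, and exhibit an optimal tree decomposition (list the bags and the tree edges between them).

The largest bag has 4 vertices, giving width 3; this decomposition certifies tw(G) ≤ 3. For the lower bound, the 4 vertices {0, 5, 6, 8} are pairwise adjacent, and any tree decomposition puts a clique entirely inside one bag — forcing width ≥ 3. Therefore the treewidth is 3.

Treewidth 3.
One such decomposition:
Bags: B1 = {0, 1, 6, 7}  B2 = {0, 1, 5, 6}  B3 = {0, 5, 6, 8}  B4 = {2, 5, 6, 8}  B5 = {2, 4, 5, 6}  B6 = {0, 3, 5, 6}
Tree: B1–B2, B2–B3, B3–B4, B4–B5, B3–B6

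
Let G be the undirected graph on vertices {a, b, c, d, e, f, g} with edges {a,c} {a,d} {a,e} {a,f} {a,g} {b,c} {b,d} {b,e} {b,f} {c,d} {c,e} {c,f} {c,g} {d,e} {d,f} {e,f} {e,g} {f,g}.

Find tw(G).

A width-4 tree decomposition is:
Bags: B1 = {a, c, d, e, f}  B2 = {b, c, d, e, f}  B3 = {a, c, e, f, g}
Tree: B1–B2, B1–B3
Each bag holds 5 vertices, so the decomposition has width 4, which upper-bounds the treewidth. On the other hand G contains the 5-clique {a, c, d, e, f}. A clique must lie in a single bag of any decomposition, so no decomposition can have width below 4. The upper and lower bounds meet at 4, so that is the treewidth.

4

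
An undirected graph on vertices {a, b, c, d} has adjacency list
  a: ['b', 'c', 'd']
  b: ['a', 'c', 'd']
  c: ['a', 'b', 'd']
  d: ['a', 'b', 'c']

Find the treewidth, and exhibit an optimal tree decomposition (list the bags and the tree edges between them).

A single bag containing all 4 vertices is trivially a valid decomposition of width 3. For the lower bound, the 4 vertices {a, b, c, d} are pairwise adjacent, and any tree decomposition puts a clique entirely inside one bag — forcing width ≥ 3. Combining the bounds, tw(G) = 3.

Treewidth 3.
One such decomposition:
Bags: B1 = {a, b, c, d}
Tree: (single bag)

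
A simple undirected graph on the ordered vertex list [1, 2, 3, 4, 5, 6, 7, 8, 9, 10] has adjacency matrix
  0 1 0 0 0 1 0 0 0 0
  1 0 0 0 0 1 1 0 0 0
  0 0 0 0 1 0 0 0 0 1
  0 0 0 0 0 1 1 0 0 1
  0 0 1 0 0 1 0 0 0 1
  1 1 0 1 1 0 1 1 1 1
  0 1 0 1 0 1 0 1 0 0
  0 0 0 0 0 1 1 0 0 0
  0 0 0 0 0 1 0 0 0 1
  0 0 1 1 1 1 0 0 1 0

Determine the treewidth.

2

A width-2 tree decomposition is:
Bags: B1 = {4, 6, 10}  B2 = {4, 6, 7}  B3 = {5, 6, 10}  B4 = {3, 5, 10}  B5 = {6, 9, 10}  B6 = {6, 7, 8}  B7 = {2, 6, 7}  B8 = {1, 2, 6}
Tree: B1–B2, B1–B3, B3–B4, B3–B5, B2–B6, B2–B7, B7–B8
Each bag holds 3 vertices, so the decomposition has width 2, which upper-bounds the treewidth. Conversely, {3, 5, 10} is a clique of size 3, and the vertices of any clique must share a bag in every tree decomposition; so some bag has ≥ 3 vertices and tw(G) ≥ 2. Combining the bounds, tw(G) = 2.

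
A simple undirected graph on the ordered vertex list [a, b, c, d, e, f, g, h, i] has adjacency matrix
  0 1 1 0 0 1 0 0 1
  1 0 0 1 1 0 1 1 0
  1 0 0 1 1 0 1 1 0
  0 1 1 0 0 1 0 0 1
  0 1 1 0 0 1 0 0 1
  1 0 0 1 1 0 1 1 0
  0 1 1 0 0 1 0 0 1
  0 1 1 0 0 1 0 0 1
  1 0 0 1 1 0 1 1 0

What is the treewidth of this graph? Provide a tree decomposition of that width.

Each bag holds 5 vertices, so the decomposition has width 4, which upper-bounds the treewidth. For the lower bound: the 5 vertex sets {a,b}, {f,g}, {h,i}, {c}, {e} are disjoint, each induces a connected subgraph, and every pair is joined by at least one edge of G. Contracting each set to a single vertex therefore yields K_{5} as a minor, and since treewidth is minor-monotone, tw(G) ≥ tw(K_{5}) = 4. Therefore the treewidth is 4.

Treewidth 4.
One optimal decomposition is:
Bags: B1 = {a, b, c, f, i}  B2 = {b, c, f, g, i}  B3 = {b, c, f, h, i}  B4 = {b, c, e, f, i}  B5 = {b, c, d, f, i}
Tree: B1–B2, B2–B3, B3–B4, B4–B5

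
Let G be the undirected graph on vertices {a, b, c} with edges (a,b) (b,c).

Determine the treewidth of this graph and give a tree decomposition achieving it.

Every bag has size at most 2, so the width is 2 − 1 = 1 and tw(G) ≤ 1. Since G has at least one edge (e.g. b–a), it is not an edgeless graph, so tw(G) ≥ 1. Combining the bounds, tw(G) = 1.

Treewidth 1.
Bags: B1 = {a, b}  B2 = {b, c}
Tree: B1–B2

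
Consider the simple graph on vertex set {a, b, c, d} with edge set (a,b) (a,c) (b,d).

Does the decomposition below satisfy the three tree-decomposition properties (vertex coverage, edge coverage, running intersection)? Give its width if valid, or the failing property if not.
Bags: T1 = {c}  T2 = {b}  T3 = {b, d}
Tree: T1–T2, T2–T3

No — vertex a appears in no bag.

A tree decomposition must satisfy three properties: every vertex lies in some bag; for every edge, both endpoints lie together in some bag; and for every vertex, the bags containing it form a connected subtree. Here vertex a appears in no bag, so the decomposition is invalid.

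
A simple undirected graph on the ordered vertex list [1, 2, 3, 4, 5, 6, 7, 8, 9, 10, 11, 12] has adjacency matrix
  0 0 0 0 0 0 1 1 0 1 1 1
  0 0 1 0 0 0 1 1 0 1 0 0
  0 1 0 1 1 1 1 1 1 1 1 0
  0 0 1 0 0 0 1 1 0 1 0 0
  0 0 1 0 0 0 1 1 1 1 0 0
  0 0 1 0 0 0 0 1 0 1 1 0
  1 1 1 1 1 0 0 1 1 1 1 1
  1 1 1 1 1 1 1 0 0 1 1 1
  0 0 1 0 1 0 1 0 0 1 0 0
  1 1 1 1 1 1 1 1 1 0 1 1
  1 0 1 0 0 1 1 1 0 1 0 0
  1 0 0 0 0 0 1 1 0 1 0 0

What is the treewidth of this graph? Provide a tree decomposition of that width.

Treewidth 4.
One such decomposition:
Bags: B1 = {3, 5, 7, 8, 10}  B2 = {3, 4, 7, 8, 10}  B3 = {3, 7, 8, 10, 11}  B4 = {3, 6, 8, 10, 11}  B5 = {2, 3, 7, 8, 10}  B6 = {3, 5, 7, 9, 10}  B7 = {1, 7, 8, 10, 11}  B8 = {1, 7, 8, 10, 12}
Tree: B1–B2, B2–B3, B3–B4, B3–B5, B1–B6, B3–B7, B7–B8

The largest bag has 5 vertices, giving width 4; this decomposition certifies tw(G) ≤ 4. For the lower bound, the 5 vertices {3, 6, 8, 10, 11} are pairwise adjacent, and any tree decomposition puts a clique entirely inside one bag — forcing width ≥ 4. Therefore the treewidth is 4.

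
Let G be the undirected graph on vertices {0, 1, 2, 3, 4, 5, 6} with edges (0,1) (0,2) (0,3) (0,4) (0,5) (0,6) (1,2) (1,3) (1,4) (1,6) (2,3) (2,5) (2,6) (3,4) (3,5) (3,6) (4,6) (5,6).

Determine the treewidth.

A width-4 tree decomposition is:
Bags: B1 = {0, 2, 3, 5, 6}  B2 = {0, 1, 2, 3, 6}  B3 = {0, 1, 3, 4, 6}
Tree: B1–B2, B2–B3
Every bag has size at most 5, so the width is 5 − 1 = 4 and tw(G) ≤ 4. On the other hand G contains the 5-clique {0, 1, 2, 3, 6}. A clique must lie in a single bag of any decomposition, so no decomposition can have width below 4. Hence tw(G) = 4 exactly.

4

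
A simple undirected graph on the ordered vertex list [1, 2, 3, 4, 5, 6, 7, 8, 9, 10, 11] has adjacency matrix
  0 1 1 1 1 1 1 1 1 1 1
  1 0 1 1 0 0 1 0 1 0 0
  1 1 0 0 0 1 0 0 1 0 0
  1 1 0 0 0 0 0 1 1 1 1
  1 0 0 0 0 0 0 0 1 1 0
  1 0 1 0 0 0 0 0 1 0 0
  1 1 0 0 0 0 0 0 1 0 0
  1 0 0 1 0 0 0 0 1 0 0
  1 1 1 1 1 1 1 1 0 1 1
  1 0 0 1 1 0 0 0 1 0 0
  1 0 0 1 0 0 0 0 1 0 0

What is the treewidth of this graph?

A width-3 tree decomposition is:
Bags: B1 = {1, 2, 3, 9}  B2 = {1, 3, 6, 9}  B3 = {1, 2, 4, 9}  B4 = {1, 4, 8, 9}  B5 = {1, 2, 7, 9}  B6 = {1, 4, 9, 10}  B7 = {1, 5, 9, 10}  B8 = {1, 4, 9, 11}
Tree: B1–B2, B1–B3, B3–B4, B3–B5, B4–B6, B6–B7, B4–B8
Every bag has size at most 4, so the width is 4 − 1 = 3 and tw(G) ≤ 3. For the lower bound, the 4 vertices {1, 2, 3, 9} are pairwise adjacent, and any tree decomposition puts a clique entirely inside one bag — forcing width ≥ 3. Hence tw(G) = 3 exactly.

3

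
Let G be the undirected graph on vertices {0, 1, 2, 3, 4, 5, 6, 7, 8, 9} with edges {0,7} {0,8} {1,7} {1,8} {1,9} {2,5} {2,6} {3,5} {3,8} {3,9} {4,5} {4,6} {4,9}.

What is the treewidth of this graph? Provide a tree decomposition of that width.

Treewidth 2.
Bags: B1 = {0, 1, 7}  B2 = {0, 1, 8}  B3 = {1, 8, 9}  B4 = {3, 8, 9}  B5 = {3, 4, 9}  B6 = {3, 4, 5}  B7 = {4, 5, 6}  B8 = {2, 5, 6}
Tree: B1–B2, B2–B3, B3–B4, B4–B5, B5–B6, B6–B7, B7–B8

Each bag holds 3 vertices, so the decomposition has width 2, which upper-bounds the treewidth. For the lower bound, G contains the cycle 7–0–8–1–7, so G is not a forest; only forests have treewidth ≤ 1, hence tw(G) ≥ 2. The upper and lower bounds meet at 2, so that is the treewidth.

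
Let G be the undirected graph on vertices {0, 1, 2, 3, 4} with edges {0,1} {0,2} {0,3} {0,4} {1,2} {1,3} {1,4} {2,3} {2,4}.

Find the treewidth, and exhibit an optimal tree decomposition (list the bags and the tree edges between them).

Treewidth 3.
Bags: B1 = {0, 1, 2, 3}  B2 = {0, 1, 2, 4}
Tree: B1–B2

Each bag holds 4 vertices, so the decomposition has width 3, which upper-bounds the treewidth. On the other hand G contains the 4-clique {0, 1, 2, 3}. A clique must lie in a single bag of any decomposition, so no decomposition can have width below 3. Therefore the treewidth is 3.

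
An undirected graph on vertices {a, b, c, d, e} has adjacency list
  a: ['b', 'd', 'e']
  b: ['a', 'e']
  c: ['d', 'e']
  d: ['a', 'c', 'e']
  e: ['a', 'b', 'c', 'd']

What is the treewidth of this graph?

A width-2 tree decomposition is:
Bags: B1 = {a, b, e}  B2 = {a, d, e}  B3 = {c, d, e}
Tree: B1–B2, B2–B3
The largest bag has 3 vertices, giving width 2; this decomposition certifies tw(G) ≤ 2. On the other hand G contains the 3-clique {c, d, e}. A clique must lie in a single bag of any decomposition, so no decomposition can have width below 2. Combining the bounds, tw(G) = 2.

2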